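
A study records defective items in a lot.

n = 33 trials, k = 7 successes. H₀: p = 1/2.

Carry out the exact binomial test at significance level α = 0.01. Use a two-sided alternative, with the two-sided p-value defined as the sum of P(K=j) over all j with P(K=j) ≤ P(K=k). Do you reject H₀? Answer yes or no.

reject H₀: yes

Exact binomial: n=33, k=7, p₀=1/2=0.5000
P(X=j) = C(n,j)·p₀^j·(1−p₀)^(n−j); p = Σ P(X=j) over j with P(X=j) ≤ P(X=7)
p-value (two-sided) = 0.00132
At α=0.01: p < α → reject H₀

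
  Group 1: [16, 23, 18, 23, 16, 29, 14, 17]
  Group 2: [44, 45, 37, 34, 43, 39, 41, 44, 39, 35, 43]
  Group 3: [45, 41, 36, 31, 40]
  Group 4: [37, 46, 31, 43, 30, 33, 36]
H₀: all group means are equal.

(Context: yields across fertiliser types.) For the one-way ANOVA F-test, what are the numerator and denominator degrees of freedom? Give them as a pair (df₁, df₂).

degrees of freedom = [3, 27]

k = 4 groups, N = 31 total
df = (k−1, N−k) = (4−1, 31−4) = (3, 27)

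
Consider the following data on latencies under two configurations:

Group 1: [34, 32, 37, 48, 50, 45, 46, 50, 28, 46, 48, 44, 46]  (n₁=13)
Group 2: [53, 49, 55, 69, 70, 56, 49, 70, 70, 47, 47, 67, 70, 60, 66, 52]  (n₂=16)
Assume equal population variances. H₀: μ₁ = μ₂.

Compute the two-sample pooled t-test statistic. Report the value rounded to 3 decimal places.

x̄₁=42.615, s₁=7.309, n₁=13
x̄₂=59.375, s₂=9.287, n₂=16
s_p² = [12·7.309² + 15·9.287²]/27 = 71.6603
SE = √(s_p²·(1/13+1/16)) = 3.1609
t = (42.615−59.375)/3.1609 = -5.3022
df = 27

test statistic = -5.302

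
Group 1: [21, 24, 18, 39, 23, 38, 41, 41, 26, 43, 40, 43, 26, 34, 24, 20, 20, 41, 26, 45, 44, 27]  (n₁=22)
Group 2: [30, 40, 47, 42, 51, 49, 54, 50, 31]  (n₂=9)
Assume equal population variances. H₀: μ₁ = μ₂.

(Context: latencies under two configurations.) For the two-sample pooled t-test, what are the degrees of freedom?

df = n₁ + n₂ − 2 = 22 + 9 − 2 = 29

degrees of freedom = 29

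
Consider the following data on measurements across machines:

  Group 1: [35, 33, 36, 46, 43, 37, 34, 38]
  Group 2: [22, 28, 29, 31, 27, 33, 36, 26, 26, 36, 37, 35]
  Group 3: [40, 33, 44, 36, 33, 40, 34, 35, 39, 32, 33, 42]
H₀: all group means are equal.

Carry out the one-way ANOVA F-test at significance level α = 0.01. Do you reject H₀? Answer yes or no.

Group means [37.75, 30.50, 36.75], grand mean 34.656
SSB = Σnᵢ(x̄ᵢ−x̄)² = 336.469; SSW = ΣΣ(x−x̄ᵢ)² = 588.750
MSB = 336.469/2 = 168.2344; MSW = 588.750/29 = 20.3017
F = MSB/MSW = 8.2867
df = (2, 29)
p-value (upper-tail) = 0.00142
At α=0.01: p < α → reject H₀

reject H₀: yes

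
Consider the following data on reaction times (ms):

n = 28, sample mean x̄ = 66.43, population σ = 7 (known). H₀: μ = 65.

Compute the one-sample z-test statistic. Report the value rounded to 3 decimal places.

test statistic = 1.081

SE = σ/√n = 7/√28 = 1.3229
z = (x̄−μ₀)/SE = (66.43−65)/1.3229 = 1.0810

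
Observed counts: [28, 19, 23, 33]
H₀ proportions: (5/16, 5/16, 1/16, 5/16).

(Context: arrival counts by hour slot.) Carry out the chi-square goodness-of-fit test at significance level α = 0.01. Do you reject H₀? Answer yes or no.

reject H₀: yes

n = 103; E_i = n·p_i = [32.19, 32.19, 6.44, 32.19]
χ² = (28−32.19)²/32.19 + (19−32.19)²/32.19 + (23−6.44)²/6.44 + (33−32.19)²/32.19 = 48.5806
df = 3
p-value (upper-tail) = 0.00000
At α=0.01: p < α → reject H₀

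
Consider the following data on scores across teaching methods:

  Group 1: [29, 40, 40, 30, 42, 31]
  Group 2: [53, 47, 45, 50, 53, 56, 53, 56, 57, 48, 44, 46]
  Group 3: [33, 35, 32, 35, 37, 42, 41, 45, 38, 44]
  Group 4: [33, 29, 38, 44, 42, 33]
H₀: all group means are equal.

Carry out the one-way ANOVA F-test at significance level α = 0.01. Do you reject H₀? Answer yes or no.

Group means [35.33, 50.67, 38.20, 36.50], grand mean 41.794
SSB = Σnᵢ(x̄ᵢ−x̄)² = 1492.459; SSW = ΣΣ(x−x̄ᵢ)² = 767.100
MSB = 1492.459/3 = 497.4863; MSW = 767.100/30 = 25.5700
F = MSB/MSW = 19.4559
df = (3, 30)
p-value (upper-tail) = 0.00000
At α=0.01: p < α → reject H₀

reject H₀: yes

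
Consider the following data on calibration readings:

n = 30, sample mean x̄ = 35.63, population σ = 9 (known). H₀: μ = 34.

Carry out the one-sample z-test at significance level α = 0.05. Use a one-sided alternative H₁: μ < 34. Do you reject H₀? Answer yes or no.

reject H₀: no

SE = σ/√n = 9/√30 = 1.6432
z = (x̄−μ₀)/SE = (35.63−34)/1.6432 = 0.9920
p-value (one-sided, H₁ less) = 0.83940
At α=0.05: p ≥ α → fail to reject H₀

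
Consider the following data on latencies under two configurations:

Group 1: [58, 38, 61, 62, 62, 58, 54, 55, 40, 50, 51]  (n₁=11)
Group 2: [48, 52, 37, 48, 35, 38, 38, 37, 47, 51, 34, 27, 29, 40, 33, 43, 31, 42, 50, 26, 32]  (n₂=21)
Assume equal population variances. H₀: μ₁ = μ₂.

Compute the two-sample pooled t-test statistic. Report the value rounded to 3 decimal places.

test statistic = 4.822

x̄₁=53.545, s₁=8.275, n₁=11
x̄₂=38.952, s₂=8.059, n₂=21
s_p² = [10·8.275² + 20·8.059²]/30 = 66.1227
SE = √(s_p²·(1/11+1/21)) = 3.0265
t = (53.545−38.952)/3.0265 = 4.8217
df = 30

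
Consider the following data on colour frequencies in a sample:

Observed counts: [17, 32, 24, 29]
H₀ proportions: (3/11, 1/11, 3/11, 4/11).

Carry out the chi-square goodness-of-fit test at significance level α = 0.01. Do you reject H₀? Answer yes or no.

n = 102; E_i = n·p_i = [27.82, 9.27, 27.82, 37.09]
χ² = (17−27.82)²/27.82 + (32−9.27)²/9.27 + (24−27.82)²/27.82 + (29−37.09)²/37.09 = 62.2002
df = 3
p-value (upper-tail) = 0.00000
At α=0.01: p < α → reject H₀

reject H₀: yes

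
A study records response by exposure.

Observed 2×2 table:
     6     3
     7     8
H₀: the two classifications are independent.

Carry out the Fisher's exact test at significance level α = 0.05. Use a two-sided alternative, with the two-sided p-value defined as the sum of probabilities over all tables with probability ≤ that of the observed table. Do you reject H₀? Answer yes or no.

reject H₀: no

Margins: r₁=9, r₂=15, c₁=13, c₂=11, n=24
p_obs = C(9,6)·C(15,7)/C(24,13); sum pmf over tables with pmf ≤ p_obs
p-value (two-sided) = 0.42253
At α=0.05: p ≥ α → fail to reject H₀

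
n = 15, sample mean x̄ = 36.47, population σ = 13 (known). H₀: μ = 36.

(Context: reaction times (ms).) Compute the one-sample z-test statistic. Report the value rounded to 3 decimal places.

test statistic = 0.140

SE = σ/√n = 13/√15 = 3.3566
z = (x̄−μ₀)/SE = (36.47−36)/3.3566 = 0.1400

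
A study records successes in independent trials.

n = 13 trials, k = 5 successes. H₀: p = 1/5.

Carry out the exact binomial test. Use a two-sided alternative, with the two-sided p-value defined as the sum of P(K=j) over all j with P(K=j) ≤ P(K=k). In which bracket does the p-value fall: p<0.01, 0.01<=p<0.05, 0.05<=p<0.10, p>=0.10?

Exact binomial: n=13, k=5, p₀=1/5=0.2000
P(X=j) = C(n,j)·p₀^j·(1−p₀)^(n−j); p = Σ P(X=j) over j with P(X=j) ≤ P(X=5)
p-value (two-sided) = 0.15411
→ bracket: p>=0.10

p-value bracket: p>=0.10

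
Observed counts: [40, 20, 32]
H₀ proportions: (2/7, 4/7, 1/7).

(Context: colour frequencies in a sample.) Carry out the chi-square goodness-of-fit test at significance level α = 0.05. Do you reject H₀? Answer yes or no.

n = 92; E_i = n·p_i = [26.29, 52.57, 13.14]
χ² = (40−26.29)²/26.29 + (20−52.57)²/52.57 + (32−13.14)²/13.14 = 54.3913
df = 2
p-value (upper-tail) = 0.00000
At α=0.05: p < α → reject H₀

reject H₀: yes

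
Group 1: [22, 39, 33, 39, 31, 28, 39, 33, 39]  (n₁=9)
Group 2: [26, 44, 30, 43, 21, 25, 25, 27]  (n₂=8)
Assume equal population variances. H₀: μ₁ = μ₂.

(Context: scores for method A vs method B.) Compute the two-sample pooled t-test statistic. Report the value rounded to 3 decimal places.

x̄₁=33.667, s₁=6.021, n₁=9
x̄₂=30.125, s₂=8.626, n₂=8
s_p² = [8·6.021² + 7·8.626²]/15 = 54.0583
SE = √(s_p²·(1/9+1/8)) = 3.5726
t = (33.667−30.125)/3.5726 = 0.9913
df = 15

test statistic = 0.991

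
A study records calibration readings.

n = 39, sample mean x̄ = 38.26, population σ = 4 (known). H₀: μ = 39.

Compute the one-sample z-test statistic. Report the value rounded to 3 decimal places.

SE = σ/√n = 4/√39 = 0.6405
z = (x̄−μ₀)/SE = (38.26−39)/0.6405 = -1.1553

test statistic = -1.155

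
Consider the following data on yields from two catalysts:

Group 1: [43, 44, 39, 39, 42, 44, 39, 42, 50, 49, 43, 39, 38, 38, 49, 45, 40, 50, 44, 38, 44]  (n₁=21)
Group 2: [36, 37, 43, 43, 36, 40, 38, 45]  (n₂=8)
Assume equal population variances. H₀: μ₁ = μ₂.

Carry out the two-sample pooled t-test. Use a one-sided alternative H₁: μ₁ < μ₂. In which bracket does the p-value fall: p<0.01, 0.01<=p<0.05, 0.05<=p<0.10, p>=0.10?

x̄₁=42.810, s₁=4.045, n₁=21
x̄₂=39.750, s₂=3.536, n₂=8
s_p² = [20·4.045² + 7·3.536²]/27 = 15.3607
SE = √(s_p²·(1/21+1/8)) = 1.6284
t = (42.810−39.750)/1.6284 = 1.8789
df = 27
p-value (one-sided, H₁ less) = 0.96445
→ bracket: p>=0.10

p-value bracket: p>=0.10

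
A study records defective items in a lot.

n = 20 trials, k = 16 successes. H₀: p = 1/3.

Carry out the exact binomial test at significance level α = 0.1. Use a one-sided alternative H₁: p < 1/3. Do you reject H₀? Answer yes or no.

Exact binomial: n=20, k=16, p₀=1/3=0.3333
P(X≤16) from Σ C(n,i)·p₀^i·(1−p₀)^(n−i)
p-value (one-sided, H₁ less) = 1.00000
At α=0.1: p ≥ α → fail to reject H₀

reject H₀: no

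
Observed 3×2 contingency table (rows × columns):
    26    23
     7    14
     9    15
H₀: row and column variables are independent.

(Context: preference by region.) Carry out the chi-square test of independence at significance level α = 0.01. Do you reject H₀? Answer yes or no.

Row totals [49, 21, 24], col totals [42, 52], n=94
χ² = (26−21.89)²/21.89 + (23−27.11)²/27.11 + (7−9.38)²/9.38 + (14−11.62)²/11.62 + (9−10.72)²/10.72 + (15−13.28)²/13.28 = 2.9870
df = 2
p-value (upper-tail) = 0.22459
At α=0.01: p ≥ α → fail to reject H₀

reject H₀: no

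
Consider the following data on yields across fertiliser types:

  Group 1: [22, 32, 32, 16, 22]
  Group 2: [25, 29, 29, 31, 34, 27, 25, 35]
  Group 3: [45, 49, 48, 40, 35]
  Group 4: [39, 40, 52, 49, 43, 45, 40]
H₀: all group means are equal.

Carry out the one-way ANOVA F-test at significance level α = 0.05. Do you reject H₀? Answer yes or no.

Group means [24.80, 29.38, 43.40, 44.00], grand mean 35.360
SSB = Σnᵢ(x̄ᵢ−x̄)² = 1689.885; SSW = ΣΣ(x−x̄ᵢ)² = 581.875
MSB = 1689.885/3 = 563.2950; MSW = 581.875/21 = 27.7083
F = MSB/MSW = 20.3294
df = (3, 21)
p-value (upper-tail) = 0.00000
At α=0.05: p < α → reject H₀

reject H₀: yes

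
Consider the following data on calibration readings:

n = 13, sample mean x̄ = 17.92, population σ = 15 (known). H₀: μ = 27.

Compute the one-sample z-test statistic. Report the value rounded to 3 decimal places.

SE = σ/√n = 15/√13 = 4.1603
z = (x̄−μ₀)/SE = (17.92−27)/4.1603 = -2.1826

test statistic = -2.183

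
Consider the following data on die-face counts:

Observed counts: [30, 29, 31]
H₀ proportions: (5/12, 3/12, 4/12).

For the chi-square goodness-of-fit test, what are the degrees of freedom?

df = k − 1 = 3 − 1 = 2

degrees of freedom = 2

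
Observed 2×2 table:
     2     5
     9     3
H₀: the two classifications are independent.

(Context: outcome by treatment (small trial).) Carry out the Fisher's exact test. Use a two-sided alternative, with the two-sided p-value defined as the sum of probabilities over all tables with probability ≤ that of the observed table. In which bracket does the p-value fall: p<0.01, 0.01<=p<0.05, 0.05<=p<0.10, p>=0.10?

Margins: r₁=7, r₂=12, c₁=11, c₂=8, n=19
p_obs = C(7,2)·C(12,9)/C(19,11); sum pmf over tables with pmf ≤ p_obs
p-value (two-sided) = 0.07395
→ bracket: 0.05<=p<0.10

p-value bracket: 0.05<=p<0.10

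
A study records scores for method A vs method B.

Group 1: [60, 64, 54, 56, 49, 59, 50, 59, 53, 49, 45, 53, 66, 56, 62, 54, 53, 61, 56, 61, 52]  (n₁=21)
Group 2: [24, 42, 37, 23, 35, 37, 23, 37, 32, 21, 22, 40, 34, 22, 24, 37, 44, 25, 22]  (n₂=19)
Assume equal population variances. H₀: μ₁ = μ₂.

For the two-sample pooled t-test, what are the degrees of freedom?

degrees of freedom = 38

df = n₁ + n₂ − 2 = 21 + 19 − 2 = 38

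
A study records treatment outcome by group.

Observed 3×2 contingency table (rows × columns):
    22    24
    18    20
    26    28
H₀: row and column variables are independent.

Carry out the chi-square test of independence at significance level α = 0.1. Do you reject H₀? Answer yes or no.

reject H₀: no

Row totals [46, 38, 54], col totals [66, 72], n=138
χ² = (22−22.00)²/22.00 + (24−24.00)²/24.00 + (18−18.17)²/18.17 + (20−19.83)²/19.83 + (26−25.83)²/25.83 + (28−28.17)²/28.17 = 0.0054
df = 2
p-value (upper-tail) = 0.99729
At α=0.1: p ≥ α → fail to reject H₀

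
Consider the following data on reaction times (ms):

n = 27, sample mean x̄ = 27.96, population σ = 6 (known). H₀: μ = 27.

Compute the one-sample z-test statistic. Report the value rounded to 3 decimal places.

SE = σ/√n = 6/√27 = 1.1547
z = (x̄−μ₀)/SE = (27.96−27)/1.1547 = 0.8314

test statistic = 0.831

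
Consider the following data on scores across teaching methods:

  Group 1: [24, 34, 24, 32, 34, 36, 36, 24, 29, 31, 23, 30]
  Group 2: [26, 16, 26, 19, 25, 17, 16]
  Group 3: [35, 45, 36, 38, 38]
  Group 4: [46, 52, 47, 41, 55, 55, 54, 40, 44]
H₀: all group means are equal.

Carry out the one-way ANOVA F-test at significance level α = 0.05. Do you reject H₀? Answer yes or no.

Group means [29.75, 20.71, 38.40, 48.22], grand mean 34.182
SSB = Σnᵢ(x̄ᵢ−x̄)² = 3368.475; SSW = ΣΣ(x−x̄ᵢ)² = 746.434
MSB = 3368.475/3 = 1122.8250; MSW = 746.434/29 = 25.7391
F = MSB/MSW = 43.6233
df = (3, 29)
p-value (upper-tail) = 0.00000
At α=0.05: p < α → reject H₀

reject H₀: yes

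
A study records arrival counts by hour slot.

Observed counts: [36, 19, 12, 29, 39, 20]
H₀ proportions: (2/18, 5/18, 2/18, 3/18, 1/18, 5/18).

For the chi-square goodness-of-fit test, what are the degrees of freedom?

degrees of freedom = 5

df = k − 1 = 6 − 1 = 5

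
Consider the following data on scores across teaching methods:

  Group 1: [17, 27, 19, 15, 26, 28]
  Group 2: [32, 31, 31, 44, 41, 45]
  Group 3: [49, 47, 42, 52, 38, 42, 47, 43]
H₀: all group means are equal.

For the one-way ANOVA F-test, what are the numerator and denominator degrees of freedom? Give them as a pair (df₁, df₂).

k = 3 groups, N = 20 total
df = (k−1, N−k) = (3−1, 20−3) = (2, 17)

degrees of freedom = [2, 17]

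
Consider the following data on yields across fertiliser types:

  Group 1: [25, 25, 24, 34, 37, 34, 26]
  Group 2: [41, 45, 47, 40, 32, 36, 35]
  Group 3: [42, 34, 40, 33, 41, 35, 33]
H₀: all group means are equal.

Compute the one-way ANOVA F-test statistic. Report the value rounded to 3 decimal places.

Group means [29.29, 39.43, 36.86], grand mean 35.190
SSB = Σnᵢ(x̄ᵢ−x̄)² = 389.238; SSW = ΣΣ(x−x̄ᵢ)² = 452.000
MSB = 389.238/2 = 194.6190; MSW = 452.000/18 = 25.1111
F = MSB/MSW = 7.7503
df = (2, 18)

test statistic = 7.750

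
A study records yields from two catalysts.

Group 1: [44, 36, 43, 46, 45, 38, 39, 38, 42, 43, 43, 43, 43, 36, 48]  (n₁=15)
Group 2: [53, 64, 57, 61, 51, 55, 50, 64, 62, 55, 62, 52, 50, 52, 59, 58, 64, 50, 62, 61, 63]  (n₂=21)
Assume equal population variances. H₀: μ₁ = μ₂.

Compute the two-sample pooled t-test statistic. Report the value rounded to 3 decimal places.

test statistic = -9.937

x̄₁=41.800, s₁=3.610, n₁=15
x̄₂=57.381, s₂=5.239, n₂=21
s_p² = [14·3.610² + 20·5.239²]/34 = 21.5104
SE = √(s_p²·(1/15+1/21)) = 1.5679
t = (41.800−57.381)/1.5679 = -9.9374
df = 34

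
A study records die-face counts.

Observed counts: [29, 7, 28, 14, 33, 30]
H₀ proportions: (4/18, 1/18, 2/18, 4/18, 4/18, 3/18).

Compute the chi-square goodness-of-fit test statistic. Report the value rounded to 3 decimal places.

n = 141; E_i = n·p_i = [31.33, 7.83, 15.67, 31.33, 31.33, 23.50]
χ² = (29−31.33)²/31.33 + (7−7.83)²/7.83 + (28−15.67)²/15.67 + (14−31.33)²/31.33 + (33−31.33)²/31.33 + (30−23.50)²/23.50 = 21.4468
df = 5

test statistic = 21.447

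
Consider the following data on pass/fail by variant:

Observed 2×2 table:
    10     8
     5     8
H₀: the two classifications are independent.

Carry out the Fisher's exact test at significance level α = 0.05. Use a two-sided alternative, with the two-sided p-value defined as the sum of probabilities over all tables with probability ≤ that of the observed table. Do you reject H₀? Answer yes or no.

Margins: r₁=18, r₂=13, c₁=15, c₂=16, n=31
p_obs = C(18,10)·C(13,5)/C(31,15); sum pmf over tables with pmf ≤ p_obs
p-value (two-sided) = 0.47255
At α=0.05: p ≥ α → fail to reject H₀

reject H₀: no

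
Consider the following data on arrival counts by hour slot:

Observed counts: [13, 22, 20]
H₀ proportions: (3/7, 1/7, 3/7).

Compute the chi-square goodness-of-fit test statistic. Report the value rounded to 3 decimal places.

test statistic = 30.739

n = 55; E_i = n·p_i = [23.57, 7.86, 23.57]
χ² = (13−23.57)²/23.57 + (22−7.86)²/7.86 + (20−23.57)²/23.57 = 30.7394
df = 2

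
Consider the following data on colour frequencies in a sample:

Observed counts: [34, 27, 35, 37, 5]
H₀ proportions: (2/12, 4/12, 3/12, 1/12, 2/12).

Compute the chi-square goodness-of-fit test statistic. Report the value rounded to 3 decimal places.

n = 138; E_i = n·p_i = [23.00, 46.00, 34.50, 11.50, 23.00]
χ² = (34−23.00)²/23.00 + (27−46.00)²/46.00 + (35−34.50)²/34.50 + (37−11.50)²/11.50 + (5−23.00)²/23.00 = 83.7464
df = 4

test statistic = 83.746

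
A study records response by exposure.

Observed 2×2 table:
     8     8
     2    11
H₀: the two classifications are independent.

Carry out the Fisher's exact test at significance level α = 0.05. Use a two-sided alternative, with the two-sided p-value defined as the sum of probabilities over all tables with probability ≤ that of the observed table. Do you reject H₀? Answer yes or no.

Margins: r₁=16, r₂=13, c₁=10, c₂=19, n=29
p_obs = C(16,8)·C(13,2)/C(29,10); sum pmf over tables with pmf ≤ p_obs
p-value (two-sided) = 0.11421
At α=0.05: p ≥ α → fail to reject H₀

reject H₀: no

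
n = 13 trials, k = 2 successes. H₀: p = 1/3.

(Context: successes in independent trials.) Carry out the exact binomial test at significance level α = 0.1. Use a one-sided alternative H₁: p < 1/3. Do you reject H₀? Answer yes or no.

reject H₀: no

Exact binomial: n=13, k=2, p₀=1/3=0.3333
P(X≤2) from Σ C(n,i)·p₀^i·(1−p₀)^(n−i)
p-value (one-sided, H₁ less) = 0.13873
At α=0.1: p ≥ α → fail to reject H₀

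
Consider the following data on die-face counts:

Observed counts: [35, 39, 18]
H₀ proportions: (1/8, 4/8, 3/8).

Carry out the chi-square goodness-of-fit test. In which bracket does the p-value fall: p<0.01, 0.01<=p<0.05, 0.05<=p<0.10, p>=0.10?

p-value bracket: p<0.01

n = 92; E_i = n·p_i = [11.50, 46.00, 34.50]
χ² = (35−11.50)²/11.50 + (39−46.00)²/46.00 + (18−34.50)²/34.50 = 56.9783
df = 2
p-value (upper-tail) = 0.00000
→ bracket: p<0.01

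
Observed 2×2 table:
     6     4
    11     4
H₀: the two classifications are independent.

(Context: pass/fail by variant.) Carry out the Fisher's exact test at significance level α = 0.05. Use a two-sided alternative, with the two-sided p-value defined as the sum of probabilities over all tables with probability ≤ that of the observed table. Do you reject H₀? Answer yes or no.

reject H₀: no

Margins: r₁=10, r₂=15, c₁=17, c₂=8, n=25
p_obs = C(10,6)·C(15,11)/C(25,17); sum pmf over tables with pmf ≤ p_obs
p-value (two-sided) = 0.66682
At α=0.05: p ≥ α → fail to reject H₀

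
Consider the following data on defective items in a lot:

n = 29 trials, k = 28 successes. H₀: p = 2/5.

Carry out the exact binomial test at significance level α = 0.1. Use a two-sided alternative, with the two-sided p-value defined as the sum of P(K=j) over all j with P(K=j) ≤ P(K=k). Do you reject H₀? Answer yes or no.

Exact binomial: n=29, k=28, p₀=2/5=0.4000
P(X=j) = C(n,j)·p₀^j·(1−p₀)^(n−j); p = Σ P(X=j) over j with P(X=j) ≤ P(X=28)
p-value (two-sided) = 0.00000
At α=0.1: p < α → reject H₀

reject H₀: yes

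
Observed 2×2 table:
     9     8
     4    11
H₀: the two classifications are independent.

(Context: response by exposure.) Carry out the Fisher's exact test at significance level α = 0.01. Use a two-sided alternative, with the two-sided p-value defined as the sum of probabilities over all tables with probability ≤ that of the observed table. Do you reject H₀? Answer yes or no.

reject H₀: no

Margins: r₁=17, r₂=15, c₁=13, c₂=19, n=32
p_obs = C(17,9)·C(15,4)/C(32,13); sum pmf over tables with pmf ≤ p_obs
p-value (two-sided) = 0.16574
At α=0.01: p ≥ α → fail to reject H₀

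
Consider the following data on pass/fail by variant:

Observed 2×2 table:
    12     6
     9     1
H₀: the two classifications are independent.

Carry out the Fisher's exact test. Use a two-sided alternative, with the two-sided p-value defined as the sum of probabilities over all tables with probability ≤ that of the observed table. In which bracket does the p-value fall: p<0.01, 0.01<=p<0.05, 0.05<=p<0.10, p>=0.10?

Margins: r₁=18, r₂=10, c₁=21, c₂=7, n=28
p_obs = C(18,12)·C(10,9)/C(28,21); sum pmf over tables with pmf ≤ p_obs
p-value (two-sided) = 0.36424
→ bracket: p>=0.10

p-value bracket: p>=0.10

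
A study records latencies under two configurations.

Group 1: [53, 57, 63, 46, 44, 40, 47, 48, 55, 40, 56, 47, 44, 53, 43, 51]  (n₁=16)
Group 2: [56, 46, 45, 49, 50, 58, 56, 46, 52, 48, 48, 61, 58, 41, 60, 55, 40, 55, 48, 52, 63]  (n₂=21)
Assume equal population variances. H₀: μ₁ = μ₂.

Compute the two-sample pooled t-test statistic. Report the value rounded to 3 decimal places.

x̄₁=49.188, s₁=6.565, n₁=16
x̄₂=51.762, s₂=6.457, n₂=21
s_p² = [15·6.565² + 20·6.457²]/35 = 42.2928
SE = √(s_p²·(1/16+1/21)) = 2.1581
t = (49.188−51.762)/2.1581 = -1.1929
df = 35

test statistic = -1.193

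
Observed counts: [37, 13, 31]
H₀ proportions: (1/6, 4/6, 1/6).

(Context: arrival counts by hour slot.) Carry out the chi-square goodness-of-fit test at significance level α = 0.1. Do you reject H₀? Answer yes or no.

n = 81; E_i = n·p_i = [13.50, 54.00, 13.50]
χ² = (37−13.50)²/13.50 + (13−54.00)²/54.00 + (31−13.50)²/13.50 = 94.7222
df = 2
p-value (upper-tail) = 0.00000
At α=0.1: p < α → reject H₀

reject H₀: yes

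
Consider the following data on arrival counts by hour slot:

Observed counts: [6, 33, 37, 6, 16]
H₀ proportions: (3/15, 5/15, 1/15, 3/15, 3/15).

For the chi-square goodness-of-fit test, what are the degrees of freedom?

degrees of freedom = 4

df = k − 1 = 5 − 1 = 4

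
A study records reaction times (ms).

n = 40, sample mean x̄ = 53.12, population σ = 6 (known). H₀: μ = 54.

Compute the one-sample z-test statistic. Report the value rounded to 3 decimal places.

SE = σ/√n = 6/√40 = 0.9487
z = (x̄−μ₀)/SE = (53.12−54)/0.9487 = -0.9276

test statistic = -0.928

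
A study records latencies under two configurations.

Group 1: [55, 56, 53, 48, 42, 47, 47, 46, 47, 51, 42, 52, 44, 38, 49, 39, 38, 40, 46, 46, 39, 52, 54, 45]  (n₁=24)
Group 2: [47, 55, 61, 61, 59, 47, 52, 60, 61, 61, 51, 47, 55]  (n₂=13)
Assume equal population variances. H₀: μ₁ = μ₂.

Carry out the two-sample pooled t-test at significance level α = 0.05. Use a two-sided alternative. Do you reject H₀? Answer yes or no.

reject H₀: yes

x̄₁=46.500, s₁=5.517, n₁=24
x̄₂=55.154, s₂=5.786, n₂=13
s_p² = [23·5.517² + 12·5.786²]/35 = 31.4769
SE = √(s_p²·(1/24+1/13)) = 1.9321
t = (46.500−55.154)/1.9321 = -4.4791
df = 35
p-value (two-sided) = 0.00008
At α=0.05: p < α → reject H₀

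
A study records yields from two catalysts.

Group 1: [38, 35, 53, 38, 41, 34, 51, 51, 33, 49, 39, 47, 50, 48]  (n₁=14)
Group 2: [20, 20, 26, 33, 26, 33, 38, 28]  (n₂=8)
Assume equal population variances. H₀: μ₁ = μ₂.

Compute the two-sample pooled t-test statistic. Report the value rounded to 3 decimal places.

test statistic = 5.019

x̄₁=43.357, s₁=7.164, n₁=14
x̄₂=28.000, s₂=6.392, n₂=8
s_p² = [13·7.164² + 7·6.392²]/20 = 47.6607
SE = √(s_p²·(1/14+1/8)) = 3.0597
t = (43.357−28.000)/3.0597 = 5.0191
df = 20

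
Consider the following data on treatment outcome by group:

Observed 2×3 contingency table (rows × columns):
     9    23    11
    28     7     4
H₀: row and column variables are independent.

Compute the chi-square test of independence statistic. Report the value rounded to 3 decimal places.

Row totals [43, 39], col totals [37, 30, 15], n=82
χ² = (9−19.40)²/19.40 + (23−15.73)²/15.73 + (11−7.87)²/7.87 + (28−17.60)²/17.60 + (7−14.27)²/14.27 + (4−7.13)²/7.13 = 21.4126
df = 2

test statistic = 21.413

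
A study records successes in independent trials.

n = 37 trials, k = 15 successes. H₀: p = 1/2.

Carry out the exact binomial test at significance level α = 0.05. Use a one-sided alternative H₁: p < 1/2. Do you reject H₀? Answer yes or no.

reject H₀: no

Exact binomial: n=37, k=15, p₀=1/2=0.5000
P(X≤15) from Σ C(n,i)·p₀^i·(1−p₀)^(n−i)
p-value (one-sided, H₁ less) = 0.16200
At α=0.05: p ≥ α → fail to reject H₀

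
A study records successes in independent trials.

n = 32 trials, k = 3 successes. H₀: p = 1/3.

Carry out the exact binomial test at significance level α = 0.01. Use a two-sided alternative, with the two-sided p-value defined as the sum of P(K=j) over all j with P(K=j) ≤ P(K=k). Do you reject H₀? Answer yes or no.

Exact binomial: n=32, k=3, p₀=1/3=0.3333
P(X=j) = C(n,j)·p₀^j·(1−p₀)^(n−j); p = Σ P(X=j) over j with P(X=j) ≤ P(X=3)
p-value (two-sided) = 0.00245
At α=0.01: p < α → reject H₀

reject H₀: yes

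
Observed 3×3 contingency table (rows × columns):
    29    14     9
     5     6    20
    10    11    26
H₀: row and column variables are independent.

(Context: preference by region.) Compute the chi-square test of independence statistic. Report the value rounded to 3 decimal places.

Row totals [52, 31, 47], col totals [44, 31, 55], n=130
χ² = (29−17.60)²/17.60 + (14−12.40)²/12.40 + (9−22.00)²/22.00 + (5−10.49)²/10.49 + (6−7.39)²/7.39 + (20−13.12)²/13.12 + (10−15.91)²/15.91 + (11−11.21)²/11.21 + (26−19.88)²/19.88 = 26.1021
df = 4

test statistic = 26.102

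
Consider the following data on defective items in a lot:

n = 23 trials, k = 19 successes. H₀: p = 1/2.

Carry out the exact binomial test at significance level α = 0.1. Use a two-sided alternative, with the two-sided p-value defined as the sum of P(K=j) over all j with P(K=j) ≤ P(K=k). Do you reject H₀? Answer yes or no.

Exact binomial: n=23, k=19, p₀=1/2=0.5000
P(X=j) = C(n,j)·p₀^j·(1−p₀)^(n−j); p = Σ P(X=j) over j with P(X=j) ≤ P(X=19)
p-value (two-sided) = 0.00260
At α=0.1: p < α → reject H₀

reject H₀: yes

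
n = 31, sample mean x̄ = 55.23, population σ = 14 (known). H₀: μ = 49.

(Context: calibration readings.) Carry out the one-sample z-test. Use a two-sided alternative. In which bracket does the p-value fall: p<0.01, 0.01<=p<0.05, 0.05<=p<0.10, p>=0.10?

SE = σ/√n = 14/√31 = 2.5145
z = (x̄−μ₀)/SE = (55.23−49)/2.5145 = 2.4777
p-value (two-sided) = 0.01322
→ bracket: 0.01<=p<0.05

p-value bracket: 0.01<=p<0.05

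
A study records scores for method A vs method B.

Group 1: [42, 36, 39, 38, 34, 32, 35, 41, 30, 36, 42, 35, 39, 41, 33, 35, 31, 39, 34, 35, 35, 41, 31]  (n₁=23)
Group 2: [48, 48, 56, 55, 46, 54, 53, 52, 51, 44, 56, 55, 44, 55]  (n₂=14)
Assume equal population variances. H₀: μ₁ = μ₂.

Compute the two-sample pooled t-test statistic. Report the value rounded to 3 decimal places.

test statistic = -11.100

x̄₁=36.261, s₁=3.695, n₁=23
x̄₂=51.214, s₂=4.406, n₂=14
s_p² = [22·3.695² + 13·4.406²]/35 = 15.7941
SE = √(s_p²·(1/23+1/14)) = 1.3472
t = (36.261−51.214)/1.3472 = -11.0999
df = 35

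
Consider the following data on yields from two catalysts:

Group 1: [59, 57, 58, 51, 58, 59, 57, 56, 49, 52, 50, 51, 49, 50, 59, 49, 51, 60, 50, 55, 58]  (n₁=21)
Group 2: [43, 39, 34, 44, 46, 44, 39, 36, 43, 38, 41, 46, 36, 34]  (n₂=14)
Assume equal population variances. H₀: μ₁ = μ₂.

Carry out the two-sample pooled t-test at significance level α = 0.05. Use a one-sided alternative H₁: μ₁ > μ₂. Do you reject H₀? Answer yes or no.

x̄₁=54.190, s₁=4.094, n₁=21
x̄₂=40.214, s₂=4.228, n₂=14
s_p² = [20·4.094² + 13·4.228²]/33 = 17.1999
SE = √(s_p²·(1/21+1/14)) = 1.4309
t = (54.190−40.214)/1.4309 = 9.7671
df = 33
p-value (one-sided, H₁ greater) = 0.00000
At α=0.05: p < α → reject H₀

reject H₀: yes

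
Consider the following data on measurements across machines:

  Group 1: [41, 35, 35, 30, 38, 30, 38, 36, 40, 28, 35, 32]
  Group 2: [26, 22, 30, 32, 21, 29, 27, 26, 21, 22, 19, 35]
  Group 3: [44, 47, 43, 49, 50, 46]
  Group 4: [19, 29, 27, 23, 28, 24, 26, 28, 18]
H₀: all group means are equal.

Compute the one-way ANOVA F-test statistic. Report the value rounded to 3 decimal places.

test statistic = 42.601

Group means [34.83, 25.83, 46.50, 24.67], grand mean 31.513
SSB = Σnᵢ(x̄ᵢ−x̄)² = 2288.910; SSW = ΣΣ(x−x̄ᵢ)² = 626.833
MSB = 2288.910/3 = 762.9701; MSW = 626.833/35 = 17.9095
F = MSB/MSW = 42.6014
df = (3, 35)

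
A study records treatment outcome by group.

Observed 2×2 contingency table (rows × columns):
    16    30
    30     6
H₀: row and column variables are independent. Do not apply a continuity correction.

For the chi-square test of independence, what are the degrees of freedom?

degrees of freedom = 1

df = (r−1)(c−1) = (2−1)·(2−1) = 1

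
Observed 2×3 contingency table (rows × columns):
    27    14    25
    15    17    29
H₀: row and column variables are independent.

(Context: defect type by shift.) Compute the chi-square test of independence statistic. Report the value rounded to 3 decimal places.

Row totals [66, 61], col totals [42, 31, 54], n=127
χ² = (27−21.83)²/21.83 + (14−16.11)²/16.11 + (25−28.06)²/28.06 + (15−20.17)²/20.17 + (17−14.89)²/14.89 + (29−25.94)²/25.94 = 3.8243
df = 2

test statistic = 3.824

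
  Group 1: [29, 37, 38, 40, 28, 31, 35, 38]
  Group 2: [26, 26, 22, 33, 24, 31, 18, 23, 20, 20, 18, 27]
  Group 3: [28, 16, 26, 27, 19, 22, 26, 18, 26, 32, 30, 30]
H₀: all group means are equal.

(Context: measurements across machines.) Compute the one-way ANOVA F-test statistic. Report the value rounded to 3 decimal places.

test statistic = 12.698

Group means [34.50, 24.00, 25.00], grand mean 27.000
SSB = Σnᵢ(x̄ᵢ−x̄)² = 606.000; SSW = ΣΣ(x−x̄ᵢ)² = 692.000
MSB = 606.000/2 = 303.0000; MSW = 692.000/29 = 23.8621
F = MSB/MSW = 12.6980
df = (2, 29)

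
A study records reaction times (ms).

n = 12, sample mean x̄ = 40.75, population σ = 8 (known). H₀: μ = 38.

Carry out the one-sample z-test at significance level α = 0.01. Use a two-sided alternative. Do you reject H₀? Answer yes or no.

reject H₀: no

SE = σ/√n = 8/√12 = 2.3094
z = (x̄−μ₀)/SE = (40.75−38)/2.3094 = 1.1908
p-value (two-sided) = 0.23374
At α=0.01: p ≥ α → fail to reject H₀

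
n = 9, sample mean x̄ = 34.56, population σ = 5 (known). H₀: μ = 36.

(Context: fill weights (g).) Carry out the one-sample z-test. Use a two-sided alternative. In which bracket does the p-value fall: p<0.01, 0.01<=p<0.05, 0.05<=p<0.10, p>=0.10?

SE = σ/√n = 5/√9 = 1.6667
z = (x̄−μ₀)/SE = (34.56−36)/1.6667 = -0.8640
p-value (two-sided) = 0.38759
→ bracket: p>=0.10

p-value bracket: p>=0.10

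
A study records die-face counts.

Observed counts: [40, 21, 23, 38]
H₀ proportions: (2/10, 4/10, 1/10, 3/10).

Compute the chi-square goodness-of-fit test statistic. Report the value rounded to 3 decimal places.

n = 122; E_i = n·p_i = [24.40, 48.80, 12.20, 36.60]
χ² = (40−24.40)²/24.40 + (21−48.80)²/48.80 + (23−12.20)²/12.20 + (38−36.60)²/36.60 = 35.4249
df = 3

test statistic = 35.425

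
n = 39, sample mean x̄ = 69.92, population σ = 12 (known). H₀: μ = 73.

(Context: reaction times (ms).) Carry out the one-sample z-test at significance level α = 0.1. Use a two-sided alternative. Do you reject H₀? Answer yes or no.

reject H₀: no

SE = σ/√n = 12/√39 = 1.9215
z = (x̄−μ₀)/SE = (69.92−73)/1.9215 = -1.6029
p-value (two-sided) = 0.10896
At α=0.1: p ≥ α → fail to reject H₀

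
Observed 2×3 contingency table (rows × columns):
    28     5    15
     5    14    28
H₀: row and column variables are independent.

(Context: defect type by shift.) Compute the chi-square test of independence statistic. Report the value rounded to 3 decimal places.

test statistic = 24.216

Row totals [48, 47], col totals [33, 19, 43], n=95
χ² = (28−16.67)²/16.67 + (5−9.60)²/9.60 + (15−21.73)²/21.73 + (5−16.33)²/16.33 + (14−9.40)²/9.40 + (28−21.27)²/21.27 = 24.2159
df = 2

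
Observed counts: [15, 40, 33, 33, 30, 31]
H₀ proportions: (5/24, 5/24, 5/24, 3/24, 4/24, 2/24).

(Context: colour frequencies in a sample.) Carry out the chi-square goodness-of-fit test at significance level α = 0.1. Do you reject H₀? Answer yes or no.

n = 182; E_i = n·p_i = [37.92, 37.92, 37.92, 22.75, 30.33, 15.17]
χ² = (15−37.92)²/37.92 + (40−37.92)²/37.92 + (33−37.92)²/37.92 + (33−22.75)²/22.75 + (30−30.33)²/30.33 + (31−15.17)²/15.17 = 35.7538
df = 5
p-value (upper-tail) = 0.00000
At α=0.1: p < α → reject H₀

reject H₀: yes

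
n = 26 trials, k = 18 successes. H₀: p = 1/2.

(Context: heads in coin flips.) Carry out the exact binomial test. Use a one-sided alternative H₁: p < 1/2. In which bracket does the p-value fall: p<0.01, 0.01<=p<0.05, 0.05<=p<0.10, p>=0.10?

p-value bracket: p>=0.10

Exact binomial: n=26, k=18, p₀=1/2=0.5000
P(X≤18) from Σ C(n,i)·p₀^i·(1−p₀)^(n−i)
p-value (one-sided, H₁ less) = 0.98552
→ bracket: p>=0.10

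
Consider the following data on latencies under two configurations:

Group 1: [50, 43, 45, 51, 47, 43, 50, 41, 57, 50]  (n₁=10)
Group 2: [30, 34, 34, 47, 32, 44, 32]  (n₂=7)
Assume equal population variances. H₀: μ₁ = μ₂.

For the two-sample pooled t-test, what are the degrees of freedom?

degrees of freedom = 15

df = n₁ + n₂ − 2 = 10 + 7 − 2 = 15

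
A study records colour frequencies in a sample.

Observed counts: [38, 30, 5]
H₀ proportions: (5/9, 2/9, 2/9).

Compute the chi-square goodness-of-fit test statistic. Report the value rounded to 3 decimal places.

test statistic = 19.626

n = 73; E_i = n·p_i = [40.56, 16.22, 16.22]
χ² = (38−40.56)²/40.56 + (30−16.22)²/16.22 + (5−16.22)²/16.22 = 19.6260
df = 2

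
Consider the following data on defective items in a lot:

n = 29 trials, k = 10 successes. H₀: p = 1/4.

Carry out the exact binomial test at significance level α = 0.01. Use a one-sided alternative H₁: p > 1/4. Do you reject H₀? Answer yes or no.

Exact binomial: n=29, k=10, p₀=1/4=0.2500
P(X≥10) from Σ C(n,i)·p₀^i·(1−p₀)^(n−i)
p-value (one-sided, H₁ greater) = 0.16630
At α=0.01: p ≥ α → fail to reject H₀

reject H₀: no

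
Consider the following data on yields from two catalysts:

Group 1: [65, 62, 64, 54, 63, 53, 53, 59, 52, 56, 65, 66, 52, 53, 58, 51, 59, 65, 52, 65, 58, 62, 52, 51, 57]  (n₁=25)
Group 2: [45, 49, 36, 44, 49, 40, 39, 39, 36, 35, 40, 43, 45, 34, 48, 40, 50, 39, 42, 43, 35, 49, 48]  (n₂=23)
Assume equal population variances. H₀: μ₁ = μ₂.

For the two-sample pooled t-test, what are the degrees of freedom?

degrees of freedom = 46

df = n₁ + n₂ − 2 = 25 + 23 − 2 = 46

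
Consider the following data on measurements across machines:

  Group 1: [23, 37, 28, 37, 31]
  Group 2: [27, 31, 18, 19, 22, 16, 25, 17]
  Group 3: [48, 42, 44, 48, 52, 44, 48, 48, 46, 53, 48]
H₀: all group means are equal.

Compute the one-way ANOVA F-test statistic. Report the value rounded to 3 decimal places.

test statistic = 72.257

Group means [31.20, 21.88, 47.36], grand mean 35.500
SSB = Σnᵢ(x̄ᵢ−x̄)² = 3125.780; SSW = ΣΣ(x−x̄ᵢ)² = 454.220
MSB = 3125.780/2 = 1562.8898; MSW = 454.220/21 = 21.6295
F = MSB/MSW = 72.2572
df = (2, 21)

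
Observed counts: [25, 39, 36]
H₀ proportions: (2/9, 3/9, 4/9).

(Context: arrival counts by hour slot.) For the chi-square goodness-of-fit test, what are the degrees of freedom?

degrees of freedom = 2

df = k − 1 = 3 − 1 = 2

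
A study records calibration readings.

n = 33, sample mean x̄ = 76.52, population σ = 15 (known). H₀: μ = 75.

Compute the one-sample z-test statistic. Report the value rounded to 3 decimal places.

test statistic = 0.582

SE = σ/√n = 15/√33 = 2.6112
z = (x̄−μ₀)/SE = (76.52−75)/2.6112 = 0.5821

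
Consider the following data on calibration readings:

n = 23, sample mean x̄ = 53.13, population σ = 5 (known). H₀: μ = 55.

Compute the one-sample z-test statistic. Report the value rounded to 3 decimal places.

test statistic = -1.794

SE = σ/√n = 5/√23 = 1.0426
z = (x̄−μ₀)/SE = (53.13−55)/1.0426 = -1.7936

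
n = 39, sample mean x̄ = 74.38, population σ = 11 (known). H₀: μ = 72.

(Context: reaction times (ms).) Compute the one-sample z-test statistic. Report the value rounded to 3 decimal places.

test statistic = 1.351

SE = σ/√n = 11/√39 = 1.7614
z = (x̄−μ₀)/SE = (74.38−72)/1.7614 = 1.3512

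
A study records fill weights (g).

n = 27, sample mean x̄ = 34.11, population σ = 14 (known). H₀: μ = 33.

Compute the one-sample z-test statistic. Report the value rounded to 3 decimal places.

SE = σ/√n = 14/√27 = 2.6943
z = (x̄−μ₀)/SE = (34.11−33)/2.6943 = 0.4120

test statistic = 0.412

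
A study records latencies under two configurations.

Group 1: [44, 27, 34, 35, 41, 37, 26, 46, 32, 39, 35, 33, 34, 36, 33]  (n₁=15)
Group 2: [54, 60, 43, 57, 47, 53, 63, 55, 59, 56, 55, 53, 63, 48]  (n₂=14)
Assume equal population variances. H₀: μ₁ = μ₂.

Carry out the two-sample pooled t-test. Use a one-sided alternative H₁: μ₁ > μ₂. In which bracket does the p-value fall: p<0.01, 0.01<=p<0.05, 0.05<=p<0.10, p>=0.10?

x̄₁=35.467, s₁=5.475, n₁=15
x̄₂=54.714, s₂=5.810, n₂=14
s_p² = [14·5.475² + 13·5.810²]/27 = 31.7996
SE = √(s_p²·(1/15+1/14)) = 2.0956
t = (35.467−54.714)/2.0956 = -9.1849
df = 27
p-value (one-sided, H₁ greater) = 1.00000
→ bracket: p>=0.10

p-value bracket: p>=0.10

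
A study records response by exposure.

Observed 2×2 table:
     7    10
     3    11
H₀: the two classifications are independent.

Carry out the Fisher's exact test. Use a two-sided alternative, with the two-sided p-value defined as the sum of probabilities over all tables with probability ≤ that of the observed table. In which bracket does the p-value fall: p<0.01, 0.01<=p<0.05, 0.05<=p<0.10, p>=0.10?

p-value bracket: p>=0.10

Margins: r₁=17, r₂=14, c₁=10, c₂=21, n=31
p_obs = C(17,7)·C(14,3)/C(31,10); sum pmf over tables with pmf ≤ p_obs
p-value (two-sided) = 0.28022
→ bracket: p>=0.10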